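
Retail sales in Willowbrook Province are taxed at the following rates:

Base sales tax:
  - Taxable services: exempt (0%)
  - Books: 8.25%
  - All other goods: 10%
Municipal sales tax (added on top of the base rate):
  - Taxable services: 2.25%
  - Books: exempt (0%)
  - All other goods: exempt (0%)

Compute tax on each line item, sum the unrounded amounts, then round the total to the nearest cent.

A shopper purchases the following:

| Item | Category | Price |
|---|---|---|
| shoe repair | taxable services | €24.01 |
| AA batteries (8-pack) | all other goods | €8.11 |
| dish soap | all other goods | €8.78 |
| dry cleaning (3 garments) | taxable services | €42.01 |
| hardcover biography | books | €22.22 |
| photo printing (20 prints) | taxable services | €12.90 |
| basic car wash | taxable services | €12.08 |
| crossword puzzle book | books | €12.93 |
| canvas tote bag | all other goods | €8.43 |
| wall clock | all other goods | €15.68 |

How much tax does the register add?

Shoe repair €24.01: taxable services → 0% + 2.25% municipal = 2.25% → €0.540225
AA batteries (8-pack) €8.11: all other goods → 10% + 0% municipal = 10% → €0.811
Dish soap €8.78: all other goods → 10% + 0% municipal = 10% → €0.878
Dry cleaning (3 garments) €42.01: taxable services → 0% + 2.25% municipal = 2.25% → €0.945225
Hardcover biography €22.22: books → 8.25% + 0% municipal = 8.25% → €1.83315
Photo printing (20 prints) €12.90: taxable services → 0% + 2.25% municipal = 2.25% → €0.29025
Basic car wash €12.08: taxable services → 0% + 2.25% municipal = 2.25% → €0.2718
Crossword puzzle book €12.93: books → 8.25% + 0% municipal = 8.25% → €1.066725
Canvas tote bag €8.43: all other goods → 10% + 0% municipal = 10% → €0.843
Wall clock €15.68: all other goods → 10% + 0% municipal = 10% → €1.568
Unrounded tax sum = €9.047375 → €9.05

€9.05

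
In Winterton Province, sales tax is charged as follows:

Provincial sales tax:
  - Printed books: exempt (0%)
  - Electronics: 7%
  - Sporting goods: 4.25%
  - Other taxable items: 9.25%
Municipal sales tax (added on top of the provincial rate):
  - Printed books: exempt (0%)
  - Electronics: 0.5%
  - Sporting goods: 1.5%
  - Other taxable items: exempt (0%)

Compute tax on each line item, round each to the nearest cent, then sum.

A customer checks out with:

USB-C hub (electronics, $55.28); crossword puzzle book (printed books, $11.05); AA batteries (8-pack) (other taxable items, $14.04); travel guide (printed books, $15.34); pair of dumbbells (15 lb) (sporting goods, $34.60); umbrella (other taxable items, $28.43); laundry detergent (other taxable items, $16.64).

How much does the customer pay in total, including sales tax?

USB-C hub $55.28: electronics → 7% + 0.5% municipal = 7.5% → $4.15
Crossword puzzle book $11.05: printed books → 0% + 0% municipal = 0% → $0.00
AA batteries (8-pack) $14.04: other taxable items → 9.25% + 0% municipal = 9.25% → $1.30
Travel guide $15.34: printed books → 0% + 0% municipal = 0% → $0.00
Pair of dumbbells (15 lb) $34.60: sporting goods → 4.25% + 1.5% municipal = 5.75% → $1.99
Umbrella $28.43: other taxable items → 9.25% + 0% municipal = 9.25% → $2.63
Laundry detergent $16.64: other taxable items → 9.25% + 0% municipal = 9.25% → $1.54
Subtotal = $175.38; tax = $11.61; total due = $186.99

$186.99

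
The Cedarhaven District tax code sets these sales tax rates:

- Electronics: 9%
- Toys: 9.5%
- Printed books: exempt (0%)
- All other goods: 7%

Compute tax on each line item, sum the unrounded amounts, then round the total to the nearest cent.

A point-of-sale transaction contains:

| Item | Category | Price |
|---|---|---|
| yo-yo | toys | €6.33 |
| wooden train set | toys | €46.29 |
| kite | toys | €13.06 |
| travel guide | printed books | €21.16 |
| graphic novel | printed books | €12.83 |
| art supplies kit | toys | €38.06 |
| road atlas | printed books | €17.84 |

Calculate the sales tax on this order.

€9.86

Yo-yo €6.33: toys → 9.5% → €0.60135
Wooden train set €46.29: toys → 9.5% → €4.39755
Kite €13.06: toys → 9.5% → €1.2407
Travel guide €21.16: printed books → 0% → €0.00
Graphic novel €12.83: printed books → 0% → €0.00
Art supplies kit €38.06: toys → 9.5% → €3.6157
Road atlas €17.84: printed books → 0% → €0.00
Unrounded tax sum = €9.8553 → €9.86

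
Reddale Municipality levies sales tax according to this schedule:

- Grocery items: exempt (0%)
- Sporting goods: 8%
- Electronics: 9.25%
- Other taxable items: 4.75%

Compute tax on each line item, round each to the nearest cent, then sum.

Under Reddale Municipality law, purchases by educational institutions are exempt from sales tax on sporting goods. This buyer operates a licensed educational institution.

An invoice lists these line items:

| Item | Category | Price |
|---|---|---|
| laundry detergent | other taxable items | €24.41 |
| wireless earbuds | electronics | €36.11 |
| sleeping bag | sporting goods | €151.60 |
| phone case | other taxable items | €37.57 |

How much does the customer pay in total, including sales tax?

Laundry detergent €24.41: other taxable items → 4.75% → €1.16
Wireless earbuds €36.11: electronics → 9.25% → €3.34
Sleeping bag €151.60: sporting goods, buyer-exempt → 0% → €0.00
Phone case €37.57: other taxable items → 4.75% → €1.78
Subtotal = €249.69; tax = €6.28; total due = €255.97

€255.97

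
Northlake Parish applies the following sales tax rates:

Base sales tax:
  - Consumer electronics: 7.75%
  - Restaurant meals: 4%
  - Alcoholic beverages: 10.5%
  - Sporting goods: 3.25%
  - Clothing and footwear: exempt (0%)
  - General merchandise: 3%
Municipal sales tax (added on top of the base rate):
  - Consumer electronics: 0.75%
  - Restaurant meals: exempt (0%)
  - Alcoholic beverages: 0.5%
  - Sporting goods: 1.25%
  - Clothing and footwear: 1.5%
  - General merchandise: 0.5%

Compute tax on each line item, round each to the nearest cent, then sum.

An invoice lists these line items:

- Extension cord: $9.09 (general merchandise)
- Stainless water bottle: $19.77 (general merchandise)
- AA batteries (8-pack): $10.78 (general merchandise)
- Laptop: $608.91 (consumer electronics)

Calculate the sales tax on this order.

$53.15

Extension cord $9.09: general merchandise → 3% + 0.5% municipal = 3.5% → $0.32
Stainless water bottle $19.77: general merchandise → 3% + 0.5% municipal = 3.5% → $0.69
AA batteries (8-pack) $10.78: general merchandise → 3% + 0.5% municipal = 3.5% → $0.38
Laptop $608.91: consumer electronics → 7.75% + 0.75% municipal = 8.5% → $51.76
Total tax = $0.32 + $0.69 + $0.38 + $51.76 = $53.15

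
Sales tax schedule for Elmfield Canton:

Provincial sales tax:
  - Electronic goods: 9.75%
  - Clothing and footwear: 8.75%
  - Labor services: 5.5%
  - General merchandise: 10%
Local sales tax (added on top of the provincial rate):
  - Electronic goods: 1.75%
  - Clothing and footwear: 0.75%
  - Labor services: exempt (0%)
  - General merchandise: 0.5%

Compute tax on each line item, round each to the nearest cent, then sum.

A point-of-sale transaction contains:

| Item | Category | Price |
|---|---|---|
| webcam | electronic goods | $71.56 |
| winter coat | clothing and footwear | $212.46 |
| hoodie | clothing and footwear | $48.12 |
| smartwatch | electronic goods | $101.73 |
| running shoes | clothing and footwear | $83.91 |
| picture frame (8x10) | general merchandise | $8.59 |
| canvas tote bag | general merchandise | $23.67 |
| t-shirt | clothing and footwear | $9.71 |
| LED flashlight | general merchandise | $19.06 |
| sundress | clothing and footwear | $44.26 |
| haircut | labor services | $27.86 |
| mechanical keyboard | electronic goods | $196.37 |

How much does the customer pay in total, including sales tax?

$934.57

Webcam $71.56: electronic goods → 9.75% + 1.75% local = 11.5% → $8.23
Winter coat $212.46: clothing and footwear → 8.75% + 0.75% local = 9.5% → $20.18
Hoodie $48.12: clothing and footwear → 8.75% + 0.75% local = 9.5% → $4.57
Smartwatch $101.73: electronic goods → 9.75% + 1.75% local = 11.5% → $11.70
Running shoes $83.91: clothing and footwear → 8.75% + 0.75% local = 9.5% → $7.97
Picture frame (8x10) $8.59: general merchandise → 10% + 0.5% local = 10.5% → $0.90
Canvas tote bag $23.67: general merchandise → 10% + 0.5% local = 10.5% → $2.49
T-shirt $9.71: clothing and footwear → 8.75% + 0.75% local = 9.5% → $0.92
LED flashlight $19.06: general merchandise → 10% + 0.5% local = 10.5% → $2.00
Sundress $44.26: clothing and footwear → 8.75% + 0.75% local = 9.5% → $4.20
Haircut $27.86: labor services → 5.5% + 0% local = 5.5% → $1.53
Mechanical keyboard $196.37: electronic goods → 9.75% + 1.75% local = 11.5% → $22.58
Subtotal = $847.30; tax = $87.27; total due = $934.57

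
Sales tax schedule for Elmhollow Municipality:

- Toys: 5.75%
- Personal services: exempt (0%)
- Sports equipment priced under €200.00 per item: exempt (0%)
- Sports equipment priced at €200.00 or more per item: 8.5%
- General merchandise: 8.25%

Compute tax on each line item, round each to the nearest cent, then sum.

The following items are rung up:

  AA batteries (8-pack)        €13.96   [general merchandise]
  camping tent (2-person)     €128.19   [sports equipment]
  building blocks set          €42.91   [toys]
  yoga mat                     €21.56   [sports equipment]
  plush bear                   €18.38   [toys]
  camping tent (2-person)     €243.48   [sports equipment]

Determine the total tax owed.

€25.38

AA batteries (8-pack) €13.96: general merchandise → 8.25% → €1.15
Camping tent (2-person) €128.19: sports equipment, under €200.00 → 0% → €0.00
Building blocks set €42.91: toys → 5.75% → €2.47
Yoga mat €21.56: sports equipment, under €200.00 → 0% → €0.00
Plush bear €18.38: toys → 5.75% → €1.06
Camping tent (2-person) €243.48: sports equipment, €200.00 or more → 8.5% → €20.70
Total tax = €1.15 + €2.47 + €1.06 + €20.70 = €25.38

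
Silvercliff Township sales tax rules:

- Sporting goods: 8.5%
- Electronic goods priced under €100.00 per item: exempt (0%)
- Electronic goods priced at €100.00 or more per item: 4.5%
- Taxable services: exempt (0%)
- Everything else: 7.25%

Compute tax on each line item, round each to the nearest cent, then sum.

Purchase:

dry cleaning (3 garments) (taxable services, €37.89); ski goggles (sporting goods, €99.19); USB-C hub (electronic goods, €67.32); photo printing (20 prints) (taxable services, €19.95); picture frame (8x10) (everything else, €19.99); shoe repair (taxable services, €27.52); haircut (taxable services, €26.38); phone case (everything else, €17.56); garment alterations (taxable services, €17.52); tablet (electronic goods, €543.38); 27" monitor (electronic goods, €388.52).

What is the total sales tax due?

Dry cleaning (3 garments) €37.89: taxable services → 0% → €0.00
Ski goggles €99.19: sporting goods → 8.5% → €8.43
USB-C hub €67.32: electronic goods, under €100.00 → 0% → €0.00
Photo printing (20 prints) €19.95: taxable services → 0% → €0.00
Picture frame (8x10) €19.99: everything else → 7.25% → €1.45
Shoe repair €27.52: taxable services → 0% → €0.00
Haircut €26.38: taxable services → 0% → €0.00
Phone case €17.56: everything else → 7.25% → €1.27
Garment alterations €17.52: taxable services → 0% → €0.00
Tablet €543.38: electronic goods, €100.00 or more → 4.5% → €24.45
27" monitor €388.52: electronic goods, €100.00 or more → 4.5% → €17.48
Total tax = €8.43 + €1.45 + €1.27 + €24.45 + €17.48 = €53.08

€53.08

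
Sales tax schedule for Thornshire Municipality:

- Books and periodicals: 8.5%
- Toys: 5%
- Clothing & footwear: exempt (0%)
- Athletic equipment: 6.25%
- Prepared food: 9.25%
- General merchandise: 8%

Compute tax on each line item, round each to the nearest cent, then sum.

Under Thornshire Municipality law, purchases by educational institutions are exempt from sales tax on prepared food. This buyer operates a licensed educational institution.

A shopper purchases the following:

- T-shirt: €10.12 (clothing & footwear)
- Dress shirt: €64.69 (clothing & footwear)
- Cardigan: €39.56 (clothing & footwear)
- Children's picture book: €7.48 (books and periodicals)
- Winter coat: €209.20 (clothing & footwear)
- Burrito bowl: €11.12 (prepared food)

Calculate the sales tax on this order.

T-shirt €10.12: clothing & footwear → 0% → €0.00
Dress shirt €64.69: clothing & footwear → 0% → €0.00
Cardigan €39.56: clothing & footwear → 0% → €0.00
Children's picture book €7.48: books and periodicals → 8.5% → €0.64
Winter coat €209.20: clothing & footwear → 0% → €0.00
Burrito bowl €11.12: prepared food, buyer-exempt → 0% → €0.00
Total tax = €0.64

€0.64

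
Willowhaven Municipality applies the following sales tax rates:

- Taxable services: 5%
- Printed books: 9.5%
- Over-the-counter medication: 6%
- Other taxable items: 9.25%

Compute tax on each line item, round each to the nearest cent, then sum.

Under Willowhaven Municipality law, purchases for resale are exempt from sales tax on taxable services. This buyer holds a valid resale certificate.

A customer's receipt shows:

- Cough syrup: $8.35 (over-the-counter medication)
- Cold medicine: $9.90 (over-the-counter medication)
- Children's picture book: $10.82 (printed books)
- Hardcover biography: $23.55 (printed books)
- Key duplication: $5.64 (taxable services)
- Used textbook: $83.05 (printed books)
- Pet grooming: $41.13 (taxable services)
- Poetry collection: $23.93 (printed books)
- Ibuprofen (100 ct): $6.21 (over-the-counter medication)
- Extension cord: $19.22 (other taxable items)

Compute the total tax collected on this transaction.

Cough syrup $8.35: over-the-counter medication → 6% → $0.50
Cold medicine $9.90: over-the-counter medication → 6% → $0.59
Children's picture book $10.82: printed books → 9.5% → $1.03
Hardcover biography $23.55: printed books → 9.5% → $2.24
Key duplication $5.64: taxable services, buyer-exempt → 0% → $0.00
Used textbook $83.05: printed books → 9.5% → $7.89
Pet grooming $41.13: taxable services, buyer-exempt → 0% → $0.00
Poetry collection $23.93: printed books → 9.5% → $2.27
Ibuprofen (100 ct) $6.21: over-the-counter medication → 6% → $0.37
Extension cord $19.22: other taxable items → 9.25% → $1.78
Total tax = $0.50 + $0.59 + $1.03 + $2.24 + $7.89 + $2.27 + $0.37 + $1.78 = $16.67

$16.67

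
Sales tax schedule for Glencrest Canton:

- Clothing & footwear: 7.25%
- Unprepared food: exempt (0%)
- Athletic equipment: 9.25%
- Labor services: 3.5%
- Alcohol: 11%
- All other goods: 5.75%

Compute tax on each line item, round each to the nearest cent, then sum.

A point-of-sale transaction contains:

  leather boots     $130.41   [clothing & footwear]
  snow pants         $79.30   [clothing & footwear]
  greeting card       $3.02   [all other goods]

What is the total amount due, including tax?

$228.10

Leather boots $130.41: clothing & footwear → 7.25% → $9.45
Snow pants $79.30: clothing & footwear → 7.25% → $5.75
Greeting card $3.02: all other goods → 5.75% → $0.17
Subtotal = $212.73; tax = $15.37; total due = $228.10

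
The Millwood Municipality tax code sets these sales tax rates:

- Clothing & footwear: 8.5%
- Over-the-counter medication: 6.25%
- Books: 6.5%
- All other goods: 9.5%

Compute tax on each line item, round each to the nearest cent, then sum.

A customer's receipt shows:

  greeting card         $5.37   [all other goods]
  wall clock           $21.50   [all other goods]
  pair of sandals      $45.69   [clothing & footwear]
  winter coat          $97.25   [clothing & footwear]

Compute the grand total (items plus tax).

Greeting card $5.37: all other goods → 9.5% → $0.51
Wall clock $21.50: all other goods → 9.5% → $2.04
Pair of sandals $45.69: clothing & footwear → 8.5% → $3.88
Winter coat $97.25: clothing & footwear → 8.5% → $8.27
Subtotal = $169.81; tax = $14.70; total due = $184.51

$184.51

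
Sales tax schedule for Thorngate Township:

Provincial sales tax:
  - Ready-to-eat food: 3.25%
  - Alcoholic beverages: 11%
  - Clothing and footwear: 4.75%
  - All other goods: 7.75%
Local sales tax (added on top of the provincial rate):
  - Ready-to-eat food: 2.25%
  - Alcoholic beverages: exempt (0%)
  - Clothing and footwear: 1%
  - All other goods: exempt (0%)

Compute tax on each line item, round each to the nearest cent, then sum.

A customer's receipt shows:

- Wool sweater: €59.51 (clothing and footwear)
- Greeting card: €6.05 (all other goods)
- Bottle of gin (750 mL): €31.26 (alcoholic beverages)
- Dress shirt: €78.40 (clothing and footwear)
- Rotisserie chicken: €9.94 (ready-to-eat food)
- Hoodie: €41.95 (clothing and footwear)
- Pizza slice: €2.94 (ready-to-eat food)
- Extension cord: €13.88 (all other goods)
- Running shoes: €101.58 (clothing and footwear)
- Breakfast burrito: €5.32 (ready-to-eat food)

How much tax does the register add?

Wool sweater €59.51: clothing and footwear → 4.75% + 1% local = 5.75% → €3.42
Greeting card €6.05: all other goods → 7.75% + 0% local = 7.75% → €0.47
Bottle of gin (750 mL) €31.26: alcoholic beverages → 11% + 0% local = 11% → €3.44
Dress shirt €78.40: clothing and footwear → 4.75% + 1% local = 5.75% → €4.51
Rotisserie chicken €9.94: ready-to-eat food → 3.25% + 2.25% local = 5.5% → €0.55
Hoodie €41.95: clothing and footwear → 4.75% + 1% local = 5.75% → €2.41
Pizza slice €2.94: ready-to-eat food → 3.25% + 2.25% local = 5.5% → €0.16
Extension cord €13.88: all other goods → 7.75% + 0% local = 7.75% → €1.08
Running shoes €101.58: clothing and footwear → 4.75% + 1% local = 5.75% → €5.84
Breakfast burrito €5.32: ready-to-eat food → 3.25% + 2.25% local = 5.5% → €0.29
Total tax = €3.42 + €0.47 + €3.44 + €4.51 + €0.55 + €2.41 + €0.16 + €1.08 + €5.84 + €0.29 = €22.17

€22.17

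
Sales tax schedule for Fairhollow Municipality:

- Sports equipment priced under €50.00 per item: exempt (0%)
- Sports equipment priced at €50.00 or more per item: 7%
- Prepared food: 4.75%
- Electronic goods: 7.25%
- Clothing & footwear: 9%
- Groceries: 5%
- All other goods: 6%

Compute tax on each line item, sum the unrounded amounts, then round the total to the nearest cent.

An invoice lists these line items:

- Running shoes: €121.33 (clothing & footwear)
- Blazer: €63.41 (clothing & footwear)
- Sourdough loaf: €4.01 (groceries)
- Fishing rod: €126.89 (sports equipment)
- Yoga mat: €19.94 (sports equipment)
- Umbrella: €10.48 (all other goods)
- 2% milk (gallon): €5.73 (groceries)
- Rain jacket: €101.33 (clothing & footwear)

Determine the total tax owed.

Running shoes €121.33: clothing & footwear → 9% → €10.9197
Blazer €63.41: clothing & footwear → 9% → €5.7069
Sourdough loaf €4.01: groceries → 5% → €0.2005
Fishing rod €126.89: sports equipment, €50.00 or more → 7% → €8.8823
Yoga mat €19.94: sports equipment, under €50.00 → 0% → €0.00
Umbrella €10.48: all other goods → 6% → €0.6288
2% milk (gallon) €5.73: groceries → 5% → €0.2865
Rain jacket €101.33: clothing & footwear → 9% → €9.1197
Unrounded tax sum = €35.7444 → €35.74

€35.74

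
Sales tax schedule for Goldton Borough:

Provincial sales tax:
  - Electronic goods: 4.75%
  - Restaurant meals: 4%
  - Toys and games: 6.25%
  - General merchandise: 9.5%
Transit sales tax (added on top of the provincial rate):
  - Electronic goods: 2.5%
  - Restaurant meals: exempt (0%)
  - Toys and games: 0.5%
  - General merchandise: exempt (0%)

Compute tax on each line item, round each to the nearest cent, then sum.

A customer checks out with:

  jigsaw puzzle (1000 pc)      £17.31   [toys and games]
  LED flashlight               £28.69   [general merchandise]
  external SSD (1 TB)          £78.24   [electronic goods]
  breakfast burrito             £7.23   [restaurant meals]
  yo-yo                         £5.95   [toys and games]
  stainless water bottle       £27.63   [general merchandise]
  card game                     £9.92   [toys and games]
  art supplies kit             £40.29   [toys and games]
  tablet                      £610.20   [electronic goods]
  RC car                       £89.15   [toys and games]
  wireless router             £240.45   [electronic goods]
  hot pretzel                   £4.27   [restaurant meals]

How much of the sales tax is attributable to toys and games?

Jigsaw puzzle (1000 pc) £17.31: toys and games → 6.25% + 0.5% transit = 6.75% → £1.17
Yo-yo £5.95: toys and games → 6.25% + 0.5% transit = 6.75% → £0.40
Card game £9.92: toys and games → 6.25% + 0.5% transit = 6.75% → £0.67
Art supplies kit £40.29: toys and games → 6.25% + 0.5% transit = 6.75% → £2.72
RC car £89.15: toys and games → 6.25% + 0.5% transit = 6.75% → £6.02
Tax on toys and games = £1.17 + £0.40 + £0.67 + £2.72 + £6.02 = £10.98

£10.98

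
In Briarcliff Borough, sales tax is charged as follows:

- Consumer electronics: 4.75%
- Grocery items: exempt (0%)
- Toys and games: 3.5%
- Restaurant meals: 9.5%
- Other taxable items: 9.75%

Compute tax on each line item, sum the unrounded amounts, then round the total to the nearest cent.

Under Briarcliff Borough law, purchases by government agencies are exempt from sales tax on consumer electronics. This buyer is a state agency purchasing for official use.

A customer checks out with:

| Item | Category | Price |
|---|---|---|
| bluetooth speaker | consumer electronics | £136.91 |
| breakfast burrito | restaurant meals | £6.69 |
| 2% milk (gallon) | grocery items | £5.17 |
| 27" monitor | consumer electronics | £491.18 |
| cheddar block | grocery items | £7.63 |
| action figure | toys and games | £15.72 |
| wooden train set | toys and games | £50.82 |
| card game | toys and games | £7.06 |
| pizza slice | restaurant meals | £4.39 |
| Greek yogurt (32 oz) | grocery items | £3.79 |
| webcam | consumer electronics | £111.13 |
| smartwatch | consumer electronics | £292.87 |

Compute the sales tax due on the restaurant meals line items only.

£1.05

Breakfast burrito £6.69: restaurant meals → 9.5% → £0.63555
Pizza slice £4.39: restaurant meals → 9.5% → £0.41705
Tax on restaurant meals: unrounded sum = £1.0526 → £1.05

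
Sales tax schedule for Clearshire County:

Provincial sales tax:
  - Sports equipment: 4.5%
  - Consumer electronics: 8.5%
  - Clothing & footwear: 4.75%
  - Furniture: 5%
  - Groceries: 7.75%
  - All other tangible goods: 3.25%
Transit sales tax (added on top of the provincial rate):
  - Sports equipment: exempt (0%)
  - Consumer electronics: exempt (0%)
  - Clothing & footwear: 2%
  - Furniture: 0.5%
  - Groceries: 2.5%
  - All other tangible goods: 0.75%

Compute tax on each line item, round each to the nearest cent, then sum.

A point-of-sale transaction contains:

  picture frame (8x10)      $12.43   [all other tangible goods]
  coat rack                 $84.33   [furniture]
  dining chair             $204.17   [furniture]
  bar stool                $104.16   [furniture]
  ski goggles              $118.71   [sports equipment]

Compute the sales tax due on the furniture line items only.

Coat rack $84.33: furniture → 5% + 0.5% transit = 5.5% → $4.64
Dining chair $204.17: furniture → 5% + 0.5% transit = 5.5% → $11.23
Bar stool $104.16: furniture → 5% + 0.5% transit = 5.5% → $5.73
Tax on furniture = $4.64 + $11.23 + $5.73 = $21.60

$21.60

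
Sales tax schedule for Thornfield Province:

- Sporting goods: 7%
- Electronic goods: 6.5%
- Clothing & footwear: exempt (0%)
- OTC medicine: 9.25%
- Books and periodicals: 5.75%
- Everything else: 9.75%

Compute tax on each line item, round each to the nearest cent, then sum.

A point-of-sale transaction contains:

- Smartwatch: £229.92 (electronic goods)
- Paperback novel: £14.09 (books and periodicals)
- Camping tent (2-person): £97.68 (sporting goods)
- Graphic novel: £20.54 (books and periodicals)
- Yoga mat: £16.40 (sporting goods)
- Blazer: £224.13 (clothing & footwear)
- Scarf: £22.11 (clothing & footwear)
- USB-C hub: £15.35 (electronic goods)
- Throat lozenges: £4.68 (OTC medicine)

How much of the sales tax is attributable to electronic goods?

Smartwatch £229.92: electronic goods → 6.5% → £14.94
USB-C hub £15.35: electronic goods → 6.5% → £1.00
Tax on electronic goods = £14.94 + £1.00 = £15.94

£15.94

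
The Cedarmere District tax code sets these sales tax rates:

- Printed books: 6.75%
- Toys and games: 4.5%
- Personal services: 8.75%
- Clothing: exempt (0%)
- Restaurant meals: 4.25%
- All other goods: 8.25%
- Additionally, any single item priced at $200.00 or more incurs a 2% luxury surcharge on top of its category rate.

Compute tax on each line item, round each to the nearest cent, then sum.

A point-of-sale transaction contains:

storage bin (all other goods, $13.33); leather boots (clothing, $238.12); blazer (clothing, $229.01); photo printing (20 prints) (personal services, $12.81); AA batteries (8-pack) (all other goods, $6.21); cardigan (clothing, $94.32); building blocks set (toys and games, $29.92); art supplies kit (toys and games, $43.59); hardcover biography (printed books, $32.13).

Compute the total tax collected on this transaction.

Storage bin $13.33: all other goods → 8.25% → $1.10
Leather boots $238.12: clothing → 0% + 2% surcharge = 2% → $4.76
Blazer $229.01: clothing → 0% + 2% surcharge = 2% → $4.58
Photo printing (20 prints) $12.81: personal services → 8.75% → $1.12
AA batteries (8-pack) $6.21: all other goods → 8.25% → $0.51
Cardigan $94.32: clothing → 0% → $0.00
Building blocks set $29.92: toys and games → 4.5% → $1.35
Art supplies kit $43.59: toys and games → 4.5% → $1.96
Hardcover biography $32.13: printed books → 6.75% → $2.17
Total tax = $1.10 + $4.76 + $4.58 + $1.12 + $0.51 + $1.35 + $1.96 + $2.17 = $17.55

$17.55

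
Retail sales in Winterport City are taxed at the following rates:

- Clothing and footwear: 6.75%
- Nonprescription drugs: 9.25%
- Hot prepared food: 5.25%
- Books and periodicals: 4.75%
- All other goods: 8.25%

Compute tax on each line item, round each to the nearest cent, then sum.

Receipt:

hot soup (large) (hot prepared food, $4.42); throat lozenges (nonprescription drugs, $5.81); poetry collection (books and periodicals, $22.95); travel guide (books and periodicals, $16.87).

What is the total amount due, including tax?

$52.71

Hot soup (large) $4.42: hot prepared food → 5.25% → $0.23
Throat lozenges $5.81: nonprescription drugs → 9.25% → $0.54
Poetry collection $22.95: books and periodicals → 4.75% → $1.09
Travel guide $16.87: books and periodicals → 4.75% → $0.80
Subtotal = $50.05; tax = $2.66; total due = $52.71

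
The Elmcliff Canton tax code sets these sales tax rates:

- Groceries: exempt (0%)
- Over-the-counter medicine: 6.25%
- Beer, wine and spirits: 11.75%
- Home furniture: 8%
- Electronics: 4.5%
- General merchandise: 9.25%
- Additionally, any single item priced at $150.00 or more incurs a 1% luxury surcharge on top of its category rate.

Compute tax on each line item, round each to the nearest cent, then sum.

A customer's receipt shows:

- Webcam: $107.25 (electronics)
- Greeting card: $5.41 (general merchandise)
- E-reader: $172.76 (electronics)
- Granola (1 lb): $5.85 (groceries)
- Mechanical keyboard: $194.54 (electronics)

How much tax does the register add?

Webcam $107.25: electronics → 4.5% → $4.83
Greeting card $5.41: general merchandise → 9.25% → $0.50
E-reader $172.76: electronics → 4.5% + 1% surcharge = 5.5% → $9.50
Granola (1 lb) $5.85: groceries → 0% → $0.00
Mechanical keyboard $194.54: electronics → 4.5% + 1% surcharge = 5.5% → $10.70
Total tax = $4.83 + $0.50 + $9.50 + $10.70 = $25.53

$25.53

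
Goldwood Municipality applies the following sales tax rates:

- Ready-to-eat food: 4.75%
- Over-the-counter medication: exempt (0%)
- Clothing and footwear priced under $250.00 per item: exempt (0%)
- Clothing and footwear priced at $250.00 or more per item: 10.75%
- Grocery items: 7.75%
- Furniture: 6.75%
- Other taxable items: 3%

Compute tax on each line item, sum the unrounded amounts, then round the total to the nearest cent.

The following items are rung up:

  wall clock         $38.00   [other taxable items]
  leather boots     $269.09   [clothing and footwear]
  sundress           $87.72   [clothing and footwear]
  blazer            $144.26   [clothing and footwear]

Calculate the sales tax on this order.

$30.07

Wall clock $38.00: other taxable items → 3% → $1.14
Leather boots $269.09: clothing and footwear, $250.00 or more → 10.75% → $28.927175
Sundress $87.72: clothing and footwear, under $250.00 → 0% → $0.00
Blazer $144.26: clothing and footwear, under $250.00 → 0% → $0.00
Unrounded tax sum = $30.067175 → $30.07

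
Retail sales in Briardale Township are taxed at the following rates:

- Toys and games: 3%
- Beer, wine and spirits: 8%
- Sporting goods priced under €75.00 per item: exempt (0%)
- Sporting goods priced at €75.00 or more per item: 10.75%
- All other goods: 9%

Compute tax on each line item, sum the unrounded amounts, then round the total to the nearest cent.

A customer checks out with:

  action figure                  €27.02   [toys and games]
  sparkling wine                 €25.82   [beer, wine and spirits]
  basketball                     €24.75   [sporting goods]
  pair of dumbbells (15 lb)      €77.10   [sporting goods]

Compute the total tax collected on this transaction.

€11.16

Action figure €27.02: toys and games → 3% → €0.8106
Sparkling wine €25.82: beer, wine and spirits → 8% → €2.0656
Basketball €24.75: sporting goods, under €75.00 → 0% → €0.00
Pair of dumbbells (15 lb) €77.10: sporting goods, €75.00 or more → 10.75% → €8.28825
Unrounded tax sum = €11.16445 → €11.16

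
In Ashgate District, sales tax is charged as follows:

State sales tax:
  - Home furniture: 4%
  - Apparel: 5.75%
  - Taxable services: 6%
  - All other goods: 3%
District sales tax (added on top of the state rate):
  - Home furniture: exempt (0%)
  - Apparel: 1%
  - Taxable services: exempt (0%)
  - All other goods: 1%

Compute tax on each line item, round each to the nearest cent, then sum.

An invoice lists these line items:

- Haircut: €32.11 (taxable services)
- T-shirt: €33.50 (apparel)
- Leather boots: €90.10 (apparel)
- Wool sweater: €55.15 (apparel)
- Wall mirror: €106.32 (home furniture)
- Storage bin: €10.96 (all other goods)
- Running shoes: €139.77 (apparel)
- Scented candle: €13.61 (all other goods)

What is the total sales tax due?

€28.65

Haircut €32.11: taxable services → 6% + 0% district = 6% → €1.93
T-shirt €33.50: apparel → 5.75% + 1% district = 6.75% → €2.26
Leather boots €90.10: apparel → 5.75% + 1% district = 6.75% → €6.08
Wool sweater €55.15: apparel → 5.75% + 1% district = 6.75% → €3.72
Wall mirror €106.32: home furniture → 4% + 0% district = 4% → €4.25
Storage bin €10.96: all other goods → 3% + 1% district = 4% → €0.44
Running shoes €139.77: apparel → 5.75% + 1% district = 6.75% → €9.43
Scented candle €13.61: all other goods → 3% + 1% district = 4% → €0.54
Total tax = €1.93 + €2.26 + €6.08 + €3.72 + €4.25 + €0.44 + €9.43 + €0.54 = €28.65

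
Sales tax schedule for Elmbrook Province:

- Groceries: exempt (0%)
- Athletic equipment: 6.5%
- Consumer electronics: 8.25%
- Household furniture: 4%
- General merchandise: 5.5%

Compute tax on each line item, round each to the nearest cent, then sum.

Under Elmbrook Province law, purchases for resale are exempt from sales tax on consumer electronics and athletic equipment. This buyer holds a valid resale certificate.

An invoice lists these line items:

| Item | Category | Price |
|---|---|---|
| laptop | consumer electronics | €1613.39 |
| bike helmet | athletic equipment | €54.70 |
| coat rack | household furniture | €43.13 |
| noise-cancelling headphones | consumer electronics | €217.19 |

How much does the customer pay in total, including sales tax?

Laptop €1613.39: consumer electronics, buyer-exempt → 0% → €0.00
Bike helmet €54.70: athletic equipment, buyer-exempt → 0% → €0.00
Coat rack €43.13: household furniture → 4% → €1.73
Noise-cancelling headphones €217.19: consumer electronics, buyer-exempt → 0% → €0.00
Subtotal = €1928.41; tax = €1.73; total due = €1930.14

€1930.14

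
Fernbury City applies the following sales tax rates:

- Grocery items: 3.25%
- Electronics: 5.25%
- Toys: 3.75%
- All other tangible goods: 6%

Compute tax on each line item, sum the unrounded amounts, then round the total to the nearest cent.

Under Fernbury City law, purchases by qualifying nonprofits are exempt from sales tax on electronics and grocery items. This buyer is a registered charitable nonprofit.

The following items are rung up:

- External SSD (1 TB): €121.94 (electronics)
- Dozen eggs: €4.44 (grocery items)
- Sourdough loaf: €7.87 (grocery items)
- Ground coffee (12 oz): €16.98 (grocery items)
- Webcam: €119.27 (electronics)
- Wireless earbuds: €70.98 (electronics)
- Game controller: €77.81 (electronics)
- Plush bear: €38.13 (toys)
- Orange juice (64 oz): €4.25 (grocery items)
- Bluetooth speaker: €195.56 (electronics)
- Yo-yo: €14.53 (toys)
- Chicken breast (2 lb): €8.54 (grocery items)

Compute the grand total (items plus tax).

€682.27

External SSD (1 TB) €121.94: electronics, buyer-exempt → 0% → €0.00
Dozen eggs €4.44: grocery items, buyer-exempt → 0% → €0.00
Sourdough loaf €7.87: grocery items, buyer-exempt → 0% → €0.00
Ground coffee (12 oz) €16.98: grocery items, buyer-exempt → 0% → €0.00
Webcam €119.27: electronics, buyer-exempt → 0% → €0.00
Wireless earbuds €70.98: electronics, buyer-exempt → 0% → €0.00
Game controller €77.81: electronics, buyer-exempt → 0% → €0.00
Plush bear €38.13: toys → 3.75% → €1.429875
Orange juice (64 oz) €4.25: grocery items, buyer-exempt → 0% → €0.00
Bluetooth speaker €195.56: electronics, buyer-exempt → 0% → €0.00
Yo-yo €14.53: toys → 3.75% → €0.544875
Chicken breast (2 lb) €8.54: grocery items, buyer-exempt → 0% → €0.00
Subtotal = €680.30; unrounded tax = €1.97475 → €1.97; total due = €682.27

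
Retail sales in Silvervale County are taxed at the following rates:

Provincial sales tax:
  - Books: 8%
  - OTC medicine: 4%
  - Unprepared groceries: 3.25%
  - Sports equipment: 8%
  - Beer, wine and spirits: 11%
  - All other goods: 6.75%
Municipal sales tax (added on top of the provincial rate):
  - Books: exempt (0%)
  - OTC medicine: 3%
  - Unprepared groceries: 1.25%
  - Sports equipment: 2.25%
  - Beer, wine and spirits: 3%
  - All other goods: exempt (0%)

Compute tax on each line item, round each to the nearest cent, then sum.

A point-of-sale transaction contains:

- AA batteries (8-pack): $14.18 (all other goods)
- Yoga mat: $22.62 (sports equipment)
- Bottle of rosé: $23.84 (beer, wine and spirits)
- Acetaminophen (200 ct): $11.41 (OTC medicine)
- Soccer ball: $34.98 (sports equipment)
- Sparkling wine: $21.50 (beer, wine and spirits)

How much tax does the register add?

$14.02

AA batteries (8-pack) $14.18: all other goods → 6.75% + 0% municipal = 6.75% → $0.96
Yoga mat $22.62: sports equipment → 8% + 2.25% municipal = 10.25% → $2.32
Bottle of rosé $23.84: beer, wine and spirits → 11% + 3% municipal = 14% → $3.34
Acetaminophen (200 ct) $11.41: OTC medicine → 4% + 3% municipal = 7% → $0.80
Soccer ball $34.98: sports equipment → 8% + 2.25% municipal = 10.25% → $3.59
Sparkling wine $21.50: beer, wine and spirits → 11% + 3% municipal = 14% → $3.01
Total tax = $0.96 + $2.32 + $3.34 + $0.80 + $3.59 + $3.01 = $14.02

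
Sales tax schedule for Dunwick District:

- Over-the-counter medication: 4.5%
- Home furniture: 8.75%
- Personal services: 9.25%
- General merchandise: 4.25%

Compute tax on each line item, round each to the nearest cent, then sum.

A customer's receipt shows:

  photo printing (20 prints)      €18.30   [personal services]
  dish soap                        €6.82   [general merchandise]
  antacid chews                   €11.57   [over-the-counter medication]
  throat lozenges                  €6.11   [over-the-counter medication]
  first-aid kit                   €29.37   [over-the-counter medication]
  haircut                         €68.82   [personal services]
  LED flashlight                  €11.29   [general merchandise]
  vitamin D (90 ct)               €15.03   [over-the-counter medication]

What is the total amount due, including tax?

€178.93

Photo printing (20 prints) €18.30: personal services → 9.25% → €1.69
Dish soap €6.82: general merchandise → 4.25% → €0.29
Antacid chews €11.57: over-the-counter medication → 4.5% → €0.52
Throat lozenges €6.11: over-the-counter medication → 4.5% → €0.27
First-aid kit €29.37: over-the-counter medication → 4.5% → €1.32
Haircut €68.82: personal services → 9.25% → €6.37
LED flashlight €11.29: general merchandise → 4.25% → €0.48
Vitamin D (90 ct) €15.03: over-the-counter medication → 4.5% → €0.68
Subtotal = €167.31; tax = €11.62; total due = €178.93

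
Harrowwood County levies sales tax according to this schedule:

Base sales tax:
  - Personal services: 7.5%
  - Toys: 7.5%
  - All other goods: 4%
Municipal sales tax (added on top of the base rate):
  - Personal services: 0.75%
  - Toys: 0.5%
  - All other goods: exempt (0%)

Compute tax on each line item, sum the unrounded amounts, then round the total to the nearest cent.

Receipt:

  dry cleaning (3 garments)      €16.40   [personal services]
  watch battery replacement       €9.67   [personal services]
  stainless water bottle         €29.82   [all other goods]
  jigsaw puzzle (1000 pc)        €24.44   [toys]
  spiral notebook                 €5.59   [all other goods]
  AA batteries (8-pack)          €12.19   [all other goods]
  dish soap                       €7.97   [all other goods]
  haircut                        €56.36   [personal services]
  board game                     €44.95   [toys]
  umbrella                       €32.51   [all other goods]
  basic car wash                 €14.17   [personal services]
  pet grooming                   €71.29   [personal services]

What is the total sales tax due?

€22.93

Dry cleaning (3 garments) €16.40: personal services → 7.5% + 0.75% municipal = 8.25% → €1.353
Watch battery replacement €9.67: personal services → 7.5% + 0.75% municipal = 8.25% → €0.797775
Stainless water bottle €29.82: all other goods → 4% + 0% municipal = 4% → €1.1928
Jigsaw puzzle (1000 pc) €24.44: toys → 7.5% + 0.5% municipal = 8% → €1.9552
Spiral notebook €5.59: all other goods → 4% + 0% municipal = 4% → €0.2236
AA batteries (8-pack) €12.19: all other goods → 4% + 0% municipal = 4% → €0.4876
Dish soap €7.97: all other goods → 4% + 0% municipal = 4% → €0.3188
Haircut €56.36: personal services → 7.5% + 0.75% municipal = 8.25% → €4.6497
Board game €44.95: toys → 7.5% + 0.5% municipal = 8% → €3.596
Umbrella €32.51: all other goods → 4% + 0% municipal = 4% → €1.3004
Basic car wash €14.17: personal services → 7.5% + 0.75% municipal = 8.25% → €1.169025
Pet grooming €71.29: personal services → 7.5% + 0.75% municipal = 8.25% → €5.881425
Unrounded tax sum = €22.925325 → €22.93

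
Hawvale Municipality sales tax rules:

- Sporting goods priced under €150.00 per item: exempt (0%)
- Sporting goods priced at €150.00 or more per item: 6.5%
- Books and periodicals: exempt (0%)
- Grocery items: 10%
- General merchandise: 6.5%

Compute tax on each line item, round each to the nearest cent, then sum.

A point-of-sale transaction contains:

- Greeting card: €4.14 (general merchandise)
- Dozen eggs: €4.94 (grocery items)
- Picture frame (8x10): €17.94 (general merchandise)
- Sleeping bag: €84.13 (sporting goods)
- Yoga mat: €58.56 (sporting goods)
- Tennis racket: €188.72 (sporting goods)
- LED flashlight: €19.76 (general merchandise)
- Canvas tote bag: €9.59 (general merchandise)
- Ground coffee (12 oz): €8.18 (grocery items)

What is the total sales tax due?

Greeting card €4.14: general merchandise → 6.5% → €0.27
Dozen eggs €4.94: grocery items → 10% → €0.49
Picture frame (8x10) €17.94: general merchandise → 6.5% → €1.17
Sleeping bag €84.13: sporting goods, under €150.00 → 0% → €0.00
Yoga mat €58.56: sporting goods, under €150.00 → 0% → €0.00
Tennis racket €188.72: sporting goods, €150.00 or more → 6.5% → €12.27
LED flashlight €19.76: general merchandise → 6.5% → €1.28
Canvas tote bag €9.59: general merchandise → 6.5% → €0.62
Ground coffee (12 oz) €8.18: grocery items → 10% → €0.82
Total tax = €0.27 + €0.49 + €1.17 + €12.27 + €1.28 + €0.62 + €0.82 = €16.92

€16.92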